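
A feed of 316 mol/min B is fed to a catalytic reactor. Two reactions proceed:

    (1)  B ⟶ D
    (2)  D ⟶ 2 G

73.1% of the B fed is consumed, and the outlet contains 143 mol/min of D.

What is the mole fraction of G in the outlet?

0.436

Conversion of B: B consumed = 1ξ₁ = 0.731 × 316 → ξ₁ = 231 mol/min.
D balance: n_D = 0 + 1ξ₁ − 1ξ₂ = 143 → ξ₂ = (1·231 − 143)/1 = 88 mol/min.
Outlet amounts (n = n₀ + Σ ν·ξ):
  B: 316 − 1(231) = 85
  D: 0 + 1(231) − 1(88) = 143
  G: 0 + 2(88) = 176
Total out = 404 mol/min; y_G = 176 / 404 = 0.4356.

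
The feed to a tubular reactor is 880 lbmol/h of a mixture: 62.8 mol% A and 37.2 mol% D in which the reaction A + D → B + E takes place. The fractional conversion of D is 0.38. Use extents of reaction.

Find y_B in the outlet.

0.141

D reacted = 0.38 × 327.4 = 124.4 lbmol/h; ν_D = −1, so ξ = 124.4/1 = 124.4 lbmol/h.
Outlet amounts (n = n₀ + ν ξ):
  A: 552.6 − 1(124.4) = 428.2
  D: 327.4 − 1(124.4) = 203
  B: 0 + 1(124.4) = 124.4
  E: 0 + 1(124.4) = 124.4
Total out = 880 lbmol/h; y_B = 124.4 / 880 = 0.1414.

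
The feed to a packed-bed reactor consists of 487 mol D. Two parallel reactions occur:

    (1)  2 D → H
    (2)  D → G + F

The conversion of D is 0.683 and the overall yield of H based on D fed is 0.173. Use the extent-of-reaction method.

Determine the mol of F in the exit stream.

Yield of H: 1ξ₁ / 487 = 0.173 → ξ₁ = 84.25 mol.
Conversion of D: 2ξ₁ + 1ξ₂ = 0.683 × 487 = 332.6 → ξ₂ = 164.1 mol.
Outlet amounts (n = n₀ + Σ ν·ξ):
  D: 487 − 2(84.25) − 1(164.1) = 154.4
  H: 0 + 1(84.25) = 84.25
  G: 0 + 1(164.1) = 164.1
  F: 0 + 1(164.1) = 164.1

164 mol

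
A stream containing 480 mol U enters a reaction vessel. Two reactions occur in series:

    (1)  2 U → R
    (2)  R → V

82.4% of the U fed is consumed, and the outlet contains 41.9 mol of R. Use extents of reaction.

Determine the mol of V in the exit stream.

156 mol

Conversion of U: U consumed = 2ξ₁ = 0.824 × 480 → ξ₁ = 197.8 mol.
R balance: n_R = 0 + 1ξ₁ − 1ξ₂ = 41.9 → ξ₂ = (1·197.8 − 41.9)/1 = 155.9 mol.
Outlet amounts (n = n₀ + Σ ν·ξ):
  U: 480 − 2(197.8) = 84.48
  R: 0 + 1(197.8) − 1(155.9) = 41.9
  V: 0 + 1(155.9) = 155.9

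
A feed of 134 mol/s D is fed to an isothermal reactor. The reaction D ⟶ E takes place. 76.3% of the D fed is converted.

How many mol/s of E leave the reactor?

D reacted = 0.763 × 134 = 102.2 mol/s; ν_D = −1, so ξ = 102.2/1 = 102.2 mol/s.
Outlet amounts (n = n₀ + ν ξ):
  D: 134 − 1(102.2) = 31.76
  E: 0 + 1(102.2) = 102.2

102 mol/s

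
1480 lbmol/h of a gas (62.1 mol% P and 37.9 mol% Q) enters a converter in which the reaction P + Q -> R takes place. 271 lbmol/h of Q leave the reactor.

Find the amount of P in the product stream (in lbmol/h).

629 lbmol/h

For Q: n = n₀ − 1ξ → 271 = 560.9 − 1ξ, giving ξ = 289.9 lbmol/h.
Outlet amounts (n = n₀ + ν ξ):
  P: 919.1 − 1(289.9) = 629.2
  Q: 560.9 − 1(289.9) = 271
  R: 0 + 1(289.9) = 289.9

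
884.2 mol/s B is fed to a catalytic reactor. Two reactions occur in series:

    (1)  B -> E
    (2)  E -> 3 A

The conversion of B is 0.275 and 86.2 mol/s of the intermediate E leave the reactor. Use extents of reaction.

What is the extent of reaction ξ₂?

ξ₂ = 157 mol/s

Conversion of B: B consumed = 1ξ₁ = 0.275 × 884.2 → ξ₁ = 243.2 mol/s.
E balance: n_E = 0 + 1ξ₁ − 1ξ₂ = 86.2 → ξ₂ = (1·243.2 − 86.2)/1 = 157 mol/s.
Outlet amounts (n = n₀ + Σ ν·ξ):
  B: 884.2 − 1(243.2) = 641
  E: 0 + 1(243.2) − 1(157) = 86.2
  A: 0 + 3(157) = 470.9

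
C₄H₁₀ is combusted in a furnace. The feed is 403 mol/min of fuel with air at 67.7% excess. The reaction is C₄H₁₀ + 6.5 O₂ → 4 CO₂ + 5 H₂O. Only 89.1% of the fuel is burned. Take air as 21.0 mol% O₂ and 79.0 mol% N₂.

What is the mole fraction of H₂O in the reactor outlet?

0.0821

Stoichiometric O₂ = 6.5 × 403 = 2620 mol/min; O₂ fed = 2620 × 1.677 = 4393 mol/min.
N₂ fed = 4393 × 79/21 = 16530 mol/min.
Fuel reacted = 0.891 × 403 → ξ = 359.1 mol/min.
Outlet (n = n₀ + ν ξ):
  C₄H₁₀: 403 − 1(359.1) = 43.93
  O₂: 4393 − 6.5(359.1) = 2059
  N₂: 16530 (inert)
  CO₂: 0 + 4(359.1) = 1436
  H₂O: 0 + 5(359.1) = 1795
Total out = 21860 mol/min; y_H₂O = 1795 / 21860 = 0.08213.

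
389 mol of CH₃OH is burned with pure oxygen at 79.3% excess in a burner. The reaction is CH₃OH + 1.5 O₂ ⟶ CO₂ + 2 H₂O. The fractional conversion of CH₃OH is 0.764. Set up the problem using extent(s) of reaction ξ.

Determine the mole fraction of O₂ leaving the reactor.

0.379

Stoichiometric O₂ = 1.5 × 389 = 583.5 mol; O₂ fed = 583.5 × 1.793 = 1046 mol.
Fuel reacted = 0.764 × 389 → ξ = 297.2 mol.
Outlet (n = n₀ + ν ξ):
  CH₃OH: 389 − 1(297.2) = 91.8
  O₂: 1046 − 1.5(297.2) = 600.4
  CO₂: 0 + 1(297.2) = 297.2
  H₂O: 0 + 2(297.2) = 594.4
Total out = 1584 mol; y_O₂ = 600.4 / 1584 = 0.3791.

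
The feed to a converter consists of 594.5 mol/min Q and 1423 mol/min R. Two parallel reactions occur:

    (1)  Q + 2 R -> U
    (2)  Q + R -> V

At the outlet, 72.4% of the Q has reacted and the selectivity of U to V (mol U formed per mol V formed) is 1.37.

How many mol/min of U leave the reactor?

Conversion of Q: Q consumed = 0.724 × 594.5 = 430.4 mol/min = 1ξ₁ + 1ξ₂.
Selectivity: 1ξ₁ / (1ξ₂) = 1.37 → ξ₁ = 1.37 ξ₂.
Substitute: (1·1.37 + 1) ξ₂ = 430.4 → ξ₂ = 181.6 mol/min, ξ₁ = 248.8 mol/min.
Outlet amounts (n = n₀ + Σ ν·ξ):
  Q: 594.5 − 1(248.8) − 1(181.6) = 164.1
  R: 1423 − 2(248.8) − 1(181.6) = 743.8
  U: 0 + 1(248.8) = 248.8
  V: 0 + 1(181.6) = 181.6

249 mol/min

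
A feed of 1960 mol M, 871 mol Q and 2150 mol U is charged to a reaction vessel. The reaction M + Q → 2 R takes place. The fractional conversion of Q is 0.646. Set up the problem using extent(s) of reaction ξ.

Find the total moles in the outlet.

4980 mol

Q reacted = 0.646 × 871 = 562.7 mol; ν_Q = −1, so ξ = 562.7/1 = 562.7 mol.
Outlet amounts (n = n₀ + ν ξ):
  M: 1960 − 1(562.7) = 1397
  Q: 871 − 1(562.7) = 308.3
  R: 0 + 2(562.7) = 1125
  U: 2150 (inert)
Total out = 1397 + 308.3 + 1125 + 2150 = 4981 mol.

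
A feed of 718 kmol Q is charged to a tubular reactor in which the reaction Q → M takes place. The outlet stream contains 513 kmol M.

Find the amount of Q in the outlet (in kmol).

For M: n = n₀ + 1ξ → 513 = 0 + 1ξ, giving ξ = 513 kmol.
Outlet amounts (n = n₀ + ν ξ):
  Q: 718 − 1(513) = 205
  M: 0 + 1(513) = 513

205 kmol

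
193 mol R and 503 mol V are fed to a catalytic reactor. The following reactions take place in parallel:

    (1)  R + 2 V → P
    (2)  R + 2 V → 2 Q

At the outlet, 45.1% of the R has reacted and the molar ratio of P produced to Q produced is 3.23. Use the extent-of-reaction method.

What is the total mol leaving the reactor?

Conversion of R: R consumed = 0.451 × 193 = 87.04 mol = 1ξ₁ + 1ξ₂.
Selectivity: 1ξ₁ / (2ξ₂) = 3.23 → ξ₁ = 6.46 ξ₂.
Substitute: (1·6.46 + 1) ξ₂ = 87.04 → ξ₂ = 11.67 mol, ξ₁ = 75.38 mol.
Outlet amounts (n = n₀ + Σ ν·ξ):
  R: 193 − 1(75.38) − 1(11.67) = 106
  V: 503 − 2(75.38) − 2(11.67) = 328.9
  P: 0 + 1(75.38) = 75.38
  Q: 0 + 2(11.67) = 23.34
Total out = 106 + 328.9 + 75.38 + 23.34 = 533.6 mol.

534 mol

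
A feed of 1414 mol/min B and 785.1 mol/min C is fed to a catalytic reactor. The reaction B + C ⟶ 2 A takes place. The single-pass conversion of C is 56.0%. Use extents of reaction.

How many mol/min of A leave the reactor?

C reacted = 0.56 × 785.1 = 439.7 mol/min; ν_C = −1, so ξ = 439.7/1 = 439.7 mol/min.
Outlet amounts (n = n₀ + ν ξ):
  B: 1414 − 1(439.7) = 974.3
  C: 785.1 − 1(439.7) = 345.4
  A: 0 + 2(439.7) = 879.3

879 mol/min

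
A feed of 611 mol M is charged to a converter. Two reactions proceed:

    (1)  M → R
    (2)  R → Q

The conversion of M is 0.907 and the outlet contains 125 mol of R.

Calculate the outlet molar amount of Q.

429 mol

Conversion of M: M consumed = 1ξ₁ = 0.907 × 611 → ξ₁ = 554.2 mol.
R balance: n_R = 0 + 1ξ₁ − 1ξ₂ = 125 → ξ₂ = (1·554.2 − 125)/1 = 429.2 mol.
Outlet amounts (n = n₀ + Σ ν·ξ):
  M: 611 − 1(554.2) = 56.82
  R: 0 + 1(554.2) − 1(429.2) = 125
  Q: 0 + 1(429.2) = 429.2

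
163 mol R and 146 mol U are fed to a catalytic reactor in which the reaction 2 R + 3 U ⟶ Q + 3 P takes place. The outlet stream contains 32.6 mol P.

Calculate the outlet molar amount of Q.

For P: n = n₀ + 3ξ → 32.6 = 0 + 3ξ, giving ξ = 10.87 mol.
Outlet amounts (n = n₀ + ν ξ):
  R: 163 − 2(10.87) = 141.3
  U: 146 − 3(10.87) = 113.4
  Q: 0 + 1(10.87) = 10.87
  P: 0 + 3(10.87) = 32.6

10.9 mol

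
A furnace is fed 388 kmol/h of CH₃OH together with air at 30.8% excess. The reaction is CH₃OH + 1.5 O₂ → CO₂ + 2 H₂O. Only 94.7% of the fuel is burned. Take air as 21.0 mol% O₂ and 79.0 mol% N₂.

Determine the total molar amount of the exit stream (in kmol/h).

4200 kmol/h

Stoichiometric O₂ = 1.5 × 388 = 582 kmol/h; O₂ fed = 582 × 1.308 = 761.3 kmol/h.
N₂ fed = 761.3 × 79/21 = 2864 kmol/h.
Fuel reacted = 0.947 × 388 → ξ = 367.4 kmol/h.
Outlet (n = n₀ + ν ξ):
  CH₃OH: 388 − 1(367.4) = 20.56
  O₂: 761.3 − 1.5(367.4) = 210.1
  N₂: 2864 (inert)
  CO₂: 0 + 1(367.4) = 367.4
  H₂O: 0 + 2(367.4) = 734.9
Total out = 20.56 + 210.1 + 2864 + 367.4 + 734.9 = 4197 kmol/h.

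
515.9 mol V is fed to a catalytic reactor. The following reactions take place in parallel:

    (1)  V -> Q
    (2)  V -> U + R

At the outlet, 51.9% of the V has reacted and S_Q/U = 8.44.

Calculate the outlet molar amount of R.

Conversion of V: V consumed = 0.519 × 515.9 = 267.8 mol = 1ξ₁ + 1ξ₂.
Selectivity: 1ξ₁ / (1ξ₂) = 8.44 → ξ₁ = 8.44 ξ₂.
Substitute: (1·8.44 + 1) ξ₂ = 267.8 → ξ₂ = 28.36 mol, ξ₁ = 239.4 mol.
Outlet amounts (n = n₀ + Σ ν·ξ):
  V: 515.9 − 1(239.4) − 1(28.36) = 248.1
  Q: 0 + 1(239.4) = 239.4
  U: 0 + 1(28.36) = 28.36
  R: 0 + 1(28.36) = 28.36

28.4 mol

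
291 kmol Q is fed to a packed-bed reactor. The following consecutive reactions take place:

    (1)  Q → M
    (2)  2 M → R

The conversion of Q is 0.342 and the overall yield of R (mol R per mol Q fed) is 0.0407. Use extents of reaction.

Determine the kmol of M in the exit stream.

75.8 kmol

Conversion of Q: Q consumed = 1ξ₁ = 0.342 × 291 → ξ₁ = 99.52 kmol.
Yield of R: 1ξ₂ / 291 = 0.0407 → ξ₂ = 11.84 kmol.
Outlet amounts (n = n₀ + Σ ν·ξ):
  Q: 291 − 1(99.52) = 191.5
  M: 0 + 1(99.52) − 2(11.84) = 75.83
  R: 0 + 1(11.84) = 11.84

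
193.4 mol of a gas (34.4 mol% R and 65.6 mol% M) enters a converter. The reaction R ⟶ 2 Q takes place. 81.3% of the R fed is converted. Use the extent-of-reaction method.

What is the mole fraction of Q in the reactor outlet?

0.437

R reacted = 0.813 × 66.53 = 54.09 mol; ν_R = −1, so ξ = 54.09/1 = 54.09 mol.
Outlet amounts (n = n₀ + ν ξ):
  R: 66.53 − 1(54.09) = 12.44
  Q: 0 + 2(54.09) = 108.2
  M: 126.9 (inert)
Total out = 247.5 mol; y_Q = 108.2 / 247.5 = 0.4371.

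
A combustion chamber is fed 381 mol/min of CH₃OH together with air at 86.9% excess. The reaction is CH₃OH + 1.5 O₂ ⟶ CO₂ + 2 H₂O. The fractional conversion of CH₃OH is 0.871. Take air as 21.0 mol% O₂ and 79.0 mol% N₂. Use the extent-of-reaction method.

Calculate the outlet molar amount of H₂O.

664 mol/min

Stoichiometric O₂ = 1.5 × 381 = 571.5 mol/min; O₂ fed = 571.5 × 1.869 = 1068 mol/min.
N₂ fed = 1068 × 79/21 = 4018 mol/min.
Fuel reacted = 0.871 × 381 → ξ = 331.9 mol/min.
Outlet (n = n₀ + ν ξ):
  CH₃OH: 381 − 1(331.9) = 49.15
  O₂: 1068 − 1.5(331.9) = 570.4
  N₂: 4018 (inert)
  CO₂: 0 + 1(331.9) = 331.9
  H₂O: 0 + 2(331.9) = 663.7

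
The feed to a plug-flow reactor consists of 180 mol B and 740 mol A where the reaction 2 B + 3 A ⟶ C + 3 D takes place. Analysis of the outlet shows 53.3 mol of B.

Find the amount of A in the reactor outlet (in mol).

For B: n = n₀ − 2ξ → 53.3 = 180 − 2ξ, giving ξ = 63.35 mol.
Outlet amounts (n = n₀ + ν ξ):
  B: 180 − 2(63.35) = 53.3
  A: 740 − 3(63.35) = 550
  C: 0 + 1(63.35) = 63.35
  D: 0 + 3(63.35) = 190.1

550 mol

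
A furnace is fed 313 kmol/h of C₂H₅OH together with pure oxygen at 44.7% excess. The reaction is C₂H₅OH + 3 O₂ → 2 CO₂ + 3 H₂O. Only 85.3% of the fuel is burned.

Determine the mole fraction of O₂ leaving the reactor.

Stoichiometric O₂ = 3 × 313 = 939 kmol/h; O₂ fed = 939 × 1.447 = 1359 kmol/h.
Fuel reacted = 0.853 × 313 → ξ = 267 kmol/h.
Outlet (n = n₀ + ν ξ):
  C₂H₅OH: 313 − 1(267) = 46.01
  O₂: 1359 − 3(267) = 557.8
  CO₂: 0 + 2(267) = 534
  H₂O: 0 + 3(267) = 801
Total out = 1939 kmol/h; y_O₂ = 557.8 / 1939 = 0.2877.

0.288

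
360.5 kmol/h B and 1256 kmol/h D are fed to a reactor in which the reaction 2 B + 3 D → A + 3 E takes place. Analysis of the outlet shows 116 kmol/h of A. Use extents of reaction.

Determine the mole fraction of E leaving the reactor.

For A: n = n₀ + 1ξ → 116 = 0 + 1ξ, giving ξ = 116 kmol/h.
Outlet amounts (n = n₀ + ν ξ):
  B: 360.5 − 2(116) = 128.5
  D: 1256 − 3(116) = 908
  A: 0 + 1(116) = 116
  E: 0 + 3(116) = 348
Total out = 1500 kmol/h; y_E = 348 / 1500 = 0.2319.

0.232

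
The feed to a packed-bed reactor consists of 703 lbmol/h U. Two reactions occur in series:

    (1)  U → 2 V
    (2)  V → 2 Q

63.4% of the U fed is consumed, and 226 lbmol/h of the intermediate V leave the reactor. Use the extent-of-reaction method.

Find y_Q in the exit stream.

Conversion of U: U consumed = 1ξ₁ = 0.634 × 703 → ξ₁ = 445.7 lbmol/h.
V balance: n_V = 0 + 2ξ₁ − 1ξ₂ = 226 → ξ₂ = (2·445.7 − 226)/1 = 665.4 lbmol/h.
Outlet amounts (n = n₀ + Σ ν·ξ):
  U: 703 − 1(445.7) = 257.3
  V: 0 + 2(445.7) − 1(665.4) = 226
  Q: 0 + 2(665.4) = 1331
Total out = 1814 lbmol/h; y_Q = 1331 / 1814 = 0.7336.

0.734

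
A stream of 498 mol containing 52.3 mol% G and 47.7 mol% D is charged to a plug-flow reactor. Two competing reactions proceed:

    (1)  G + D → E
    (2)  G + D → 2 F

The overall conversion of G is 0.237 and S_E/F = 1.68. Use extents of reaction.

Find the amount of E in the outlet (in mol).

47.6 mol

Conversion of G: G consumed = 0.237 × 260.5 = 61.73 mol = 1ξ₁ + 1ξ₂.
Selectivity: 1ξ₁ / (2ξ₂) = 1.68 → ξ₁ = 3.36 ξ₂.
Substitute: (1·3.36 + 1) ξ₂ = 61.73 → ξ₂ = 14.16 mol, ξ₁ = 47.57 mol.
Outlet amounts (n = n₀ + Σ ν·ξ):
  G: 260.5 − 1(47.57) − 1(14.16) = 198.7
  D: 237.5 − 1(47.57) − 1(14.16) = 175.8
  E: 0 + 1(47.57) = 47.57
  F: 0 + 2(14.16) = 28.32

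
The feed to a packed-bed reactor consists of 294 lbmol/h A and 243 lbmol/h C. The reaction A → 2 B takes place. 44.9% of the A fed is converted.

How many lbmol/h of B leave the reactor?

A reacted = 0.449 × 294 = 132 lbmol/h; ν_A = −1, so ξ = 132/1 = 132 lbmol/h.
Outlet amounts (n = n₀ + ν ξ):
  A: 294 − 1(132) = 162
  B: 0 + 2(132) = 264
  C: 243 (inert)

264 lbmol/h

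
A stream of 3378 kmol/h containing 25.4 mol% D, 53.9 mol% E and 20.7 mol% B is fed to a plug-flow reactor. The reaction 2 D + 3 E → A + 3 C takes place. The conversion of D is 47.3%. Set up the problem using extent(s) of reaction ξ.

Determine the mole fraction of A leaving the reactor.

D reacted = 0.473 × 858 = 405.8 kmol/h; ν_D = −2, so ξ = 405.8/2 = 202.9 kmol/h.
Outlet amounts (n = n₀ + ν ξ):
  D: 858 − 2(202.9) = 452.2
  E: 1821 − 3(202.9) = 1212
  A: 0 + 1(202.9) = 202.9
  C: 0 + 3(202.9) = 608.8
  B: 699.2 (inert)
Total out = 3175 kmol/h; y_A = 202.9 / 3175 = 0.06391.

0.0639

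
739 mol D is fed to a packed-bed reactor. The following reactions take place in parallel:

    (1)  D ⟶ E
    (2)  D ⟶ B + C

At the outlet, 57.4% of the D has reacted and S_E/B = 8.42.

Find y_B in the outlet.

0.0574

Conversion of D: D consumed = 0.574 × 739 = 424.2 mol = 1ξ₁ + 1ξ₂.
Selectivity: 1ξ₁ / (1ξ₂) = 8.42 → ξ₁ = 8.42 ξ₂.
Substitute: (1·8.42 + 1) ξ₂ = 424.2 → ξ₂ = 45.03 mol, ξ₁ = 379.2 mol.
Outlet amounts (n = n₀ + Σ ν·ξ):
  D: 739 − 1(379.2) − 1(45.03) = 314.8
  E: 0 + 1(379.2) = 379.2
  B: 0 + 1(45.03) = 45.03
  C: 0 + 1(45.03) = 45.03
Total out = 784 mol; y_B = 45.03 / 784 = 0.05743.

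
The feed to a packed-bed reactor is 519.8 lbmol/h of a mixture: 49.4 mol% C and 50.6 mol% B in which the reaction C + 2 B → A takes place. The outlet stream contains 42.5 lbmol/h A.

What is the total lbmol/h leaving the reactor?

For A: n = n₀ + 1ξ → 42.5 = 0 + 1ξ, giving ξ = 42.5 lbmol/h.
Outlet amounts (n = n₀ + ν ξ):
  C: 256.8 − 1(42.5) = 214.3
  B: 263 − 2(42.5) = 178
  A: 0 + 1(42.5) = 42.5
Total out = 214.3 + 178 + 42.5 = 434.8 lbmol/h.

435 lbmol/h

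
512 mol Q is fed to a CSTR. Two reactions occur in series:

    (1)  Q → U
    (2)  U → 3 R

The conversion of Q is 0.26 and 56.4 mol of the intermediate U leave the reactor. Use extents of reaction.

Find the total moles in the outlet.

665 mol

Conversion of Q: Q consumed = 1ξ₁ = 0.26 × 512 → ξ₁ = 133.1 mol.
U balance: n_U = 0 + 1ξ₁ − 1ξ₂ = 56.4 → ξ₂ = (1·133.1 − 56.4)/1 = 76.72 mol.
Outlet amounts (n = n₀ + Σ ν·ξ):
  Q: 512 − 1(133.1) = 378.9
  U: 0 + 1(133.1) − 1(76.72) = 56.4
  R: 0 + 3(76.72) = 230.2
Total out = 378.9 + 56.4 + 230.2 = 665.4 mol.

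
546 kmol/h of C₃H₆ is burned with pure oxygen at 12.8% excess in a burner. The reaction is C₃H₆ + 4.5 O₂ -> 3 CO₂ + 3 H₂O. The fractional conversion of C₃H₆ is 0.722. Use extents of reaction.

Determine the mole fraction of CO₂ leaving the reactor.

0.336

Stoichiometric O₂ = 4.5 × 546 = 2457 kmol/h; O₂ fed = 2457 × 1.128 = 2771 kmol/h.
Fuel reacted = 0.722 × 546 → ξ = 394.2 kmol/h.
Outlet (n = n₀ + ν ξ):
  C₃H₆: 546 − 1(394.2) = 151.8
  O₂: 2771 − 4.5(394.2) = 997.5
  CO₂: 0 + 3(394.2) = 1183
  H₂O: 0 + 3(394.2) = 1183
Total out = 3515 kmol/h; y_CO₂ = 1183 / 3515 = 0.3365.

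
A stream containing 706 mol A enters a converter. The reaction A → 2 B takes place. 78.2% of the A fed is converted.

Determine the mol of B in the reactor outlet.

1100 mol

A reacted = 0.782 × 706 = 552.1 mol; ν_A = −1, so ξ = 552.1/1 = 552.1 mol.
Outlet amounts (n = n₀ + ν ξ):
  A: 706 − 1(552.1) = 153.9
  B: 0 + 2(552.1) = 1104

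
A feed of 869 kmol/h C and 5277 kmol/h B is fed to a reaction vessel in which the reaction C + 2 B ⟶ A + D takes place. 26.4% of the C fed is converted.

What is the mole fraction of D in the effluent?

0.0388

C reacted = 0.264 × 869 = 229.4 kmol/h; ν_C = −1, so ξ = 229.4/1 = 229.4 kmol/h.
Outlet amounts (n = n₀ + ν ξ):
  C: 869 − 1(229.4) = 639.6
  B: 5277 − 2(229.4) = 4818
  A: 0 + 1(229.4) = 229.4
  D: 0 + 1(229.4) = 229.4
Total out = 5917 kmol/h; y_D = 229.4 / 5917 = 0.03878.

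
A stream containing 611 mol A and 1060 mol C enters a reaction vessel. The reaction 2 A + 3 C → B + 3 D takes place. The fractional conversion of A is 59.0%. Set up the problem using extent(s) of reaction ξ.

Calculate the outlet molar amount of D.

A reacted = 0.59 × 611 = 360.5 mol; ν_A = −2, so ξ = 360.5/2 = 180.2 mol.
Outlet amounts (n = n₀ + ν ξ):
  A: 611 − 2(180.2) = 250.5
  C: 1060 − 3(180.2) = 519.3
  B: 0 + 1(180.2) = 180.2
  D: 0 + 3(180.2) = 540.7

541 mol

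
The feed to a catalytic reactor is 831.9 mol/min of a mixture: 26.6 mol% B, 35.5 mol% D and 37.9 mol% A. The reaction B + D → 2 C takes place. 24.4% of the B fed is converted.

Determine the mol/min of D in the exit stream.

B reacted = 0.244 × 221.3 = 53.99 mol/min; ν_B = −1, so ξ = 53.99/1 = 53.99 mol/min.
Outlet amounts (n = n₀ + ν ξ):
  B: 221.3 − 1(53.99) = 167.3
  D: 295.3 − 1(53.99) = 241.3
  C: 0 + 2(53.99) = 108
  A: 315.3 (inert)

241 mol/min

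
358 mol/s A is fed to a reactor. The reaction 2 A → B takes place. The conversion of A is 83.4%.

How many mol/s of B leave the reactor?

149 mol/s

A reacted = 0.834 × 358 = 298.6 mol/s; ν_A = −2, so ξ = 298.6/2 = 149.3 mol/s.
Outlet amounts (n = n₀ + ν ξ):
  A: 358 − 2(149.3) = 59.43
  B: 0 + 1(149.3) = 149.3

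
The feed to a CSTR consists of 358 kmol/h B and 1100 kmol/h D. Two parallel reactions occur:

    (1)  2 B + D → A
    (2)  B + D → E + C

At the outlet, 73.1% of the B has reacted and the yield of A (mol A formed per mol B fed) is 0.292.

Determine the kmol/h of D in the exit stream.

943 kmol/h

Yield of A: 1ξ₁ / 358 = 0.292 → ξ₁ = 104.5 kmol/h.
Conversion of B: 2ξ₁ + 1ξ₂ = 0.731 × 358 = 261.7 → ξ₂ = 52.63 kmol/h.
Outlet amounts (n = n₀ + Σ ν·ξ):
  B: 358 − 2(104.5) − 1(52.63) = 96.3
  D: 1100 − 1(104.5) − 1(52.63) = 942.8
  A: 0 + 1(104.5) = 104.5
  E: 0 + 1(52.63) = 52.63
  C: 0 + 1(52.63) = 52.63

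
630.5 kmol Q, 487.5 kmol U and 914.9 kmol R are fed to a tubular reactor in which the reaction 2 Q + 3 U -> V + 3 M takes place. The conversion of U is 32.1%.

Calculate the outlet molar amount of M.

156 kmol

U reacted = 0.321 × 487.5 = 156.5 kmol; ν_U = −3, so ξ = 156.5/3 = 52.16 kmol.
Outlet amounts (n = n₀ + ν ξ):
  Q: 630.5 − 2(52.16) = 526.2
  U: 487.5 − 3(52.16) = 331
  V: 0 + 1(52.16) = 52.16
  M: 0 + 3(52.16) = 156.5
  R: 914.9 (inert)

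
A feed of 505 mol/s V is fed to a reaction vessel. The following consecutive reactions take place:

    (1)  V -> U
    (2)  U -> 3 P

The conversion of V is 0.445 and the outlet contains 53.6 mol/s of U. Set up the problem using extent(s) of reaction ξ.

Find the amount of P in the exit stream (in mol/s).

Conversion of V: V consumed = 1ξ₁ = 0.445 × 505 → ξ₁ = 224.7 mol/s.
U balance: n_U = 0 + 1ξ₁ − 1ξ₂ = 53.6 → ξ₂ = (1·224.7 − 53.6)/1 = 171.1 mol/s.
Outlet amounts (n = n₀ + Σ ν·ξ):
  V: 505 − 1(224.7) = 280.3
  U: 0 + 1(224.7) − 1(171.1) = 53.6
  P: 0 + 3(171.1) = 513.4

513 mol/s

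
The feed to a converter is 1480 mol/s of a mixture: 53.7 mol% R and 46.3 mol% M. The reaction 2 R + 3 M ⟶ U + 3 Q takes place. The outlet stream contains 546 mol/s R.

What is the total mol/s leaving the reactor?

For R: n = n₀ − 2ξ → 546 = 794.8 − 2ξ, giving ξ = 124.4 mol/s.
Outlet amounts (n = n₀ + ν ξ):
  R: 794.8 − 2(124.4) = 546
  M: 685.2 − 3(124.4) = 312.1
  U: 0 + 1(124.4) = 124.4
  Q: 0 + 3(124.4) = 373.1
Total out = 546 + 312.1 + 124.4 + 373.1 = 1356 mol/s.

1360 mol/s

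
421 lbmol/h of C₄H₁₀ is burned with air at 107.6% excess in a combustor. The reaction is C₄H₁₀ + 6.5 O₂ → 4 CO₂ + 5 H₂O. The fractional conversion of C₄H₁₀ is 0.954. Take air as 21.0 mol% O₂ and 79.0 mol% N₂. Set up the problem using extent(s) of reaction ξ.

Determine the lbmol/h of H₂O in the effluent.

Stoichiometric O₂ = 6.5 × 421 = 2736 lbmol/h; O₂ fed = 2736 × 2.076 = 5681 lbmol/h.
N₂ fed = 5681 × 79/21 = 21370 lbmol/h.
Fuel reacted = 0.954 × 421 → ξ = 401.6 lbmol/h.
Outlet (n = n₀ + ν ξ):
  C₄H₁₀: 421 − 1(401.6) = 19.37
  O₂: 5681 − 6.5(401.6) = 3070
  N₂: 21370 (inert)
  CO₂: 0 + 4(401.6) = 1607
  H₂O: 0 + 5(401.6) = 2008

2010 lbmol/h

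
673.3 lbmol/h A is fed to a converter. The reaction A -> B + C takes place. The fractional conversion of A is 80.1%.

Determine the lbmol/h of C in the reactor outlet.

539 lbmol/h

A reacted = 0.801 × 673.3 = 539.3 lbmol/h; ν_A = −1, so ξ = 539.3/1 = 539.3 lbmol/h.
Outlet amounts (n = n₀ + ν ξ):
  A: 673.3 − 1(539.3) = 134
  B: 0 + 1(539.3) = 539.3
  C: 0 + 1(539.3) = 539.3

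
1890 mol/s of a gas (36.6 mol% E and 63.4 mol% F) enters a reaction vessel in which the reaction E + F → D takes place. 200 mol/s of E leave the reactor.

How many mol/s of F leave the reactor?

For E: n = n₀ − 1ξ → 200 = 691.7 − 1ξ, giving ξ = 491.7 mol/s.
Outlet amounts (n = n₀ + ν ξ):
  E: 691.7 − 1(491.7) = 200
  F: 1198 − 1(491.7) = 706.5
  D: 0 + 1(491.7) = 491.7

707 mol/s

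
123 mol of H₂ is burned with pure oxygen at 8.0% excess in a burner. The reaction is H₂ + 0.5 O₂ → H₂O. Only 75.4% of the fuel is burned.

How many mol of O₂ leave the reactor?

Stoichiometric O₂ = 0.5 × 123 = 61.5 mol; O₂ fed = 61.5 × 1.080 = 66.42 mol.
Fuel reacted = 0.754 × 123 → ξ = 92.74 mol.
Outlet (n = n₀ + ν ξ):
  H₂: 123 − 1(92.74) = 30.26
  O₂: 66.42 − 0.5(92.74) = 20.05
  H₂O: 0 + 1(92.74) = 92.74

20 mol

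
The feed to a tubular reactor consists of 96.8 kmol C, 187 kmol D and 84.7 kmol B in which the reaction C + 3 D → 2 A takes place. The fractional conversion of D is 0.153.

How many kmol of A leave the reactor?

D reacted = 0.153 × 187 = 28.61 kmol; ν_D = −3, so ξ = 28.61/3 = 9.537 kmol.
Outlet amounts (n = n₀ + ν ξ):
  C: 96.8 − 1(9.537) = 87.26
  D: 187 − 3(9.537) = 158.4
  A: 0 + 2(9.537) = 19.07
  B: 84.7 (inert)

19.1 kmol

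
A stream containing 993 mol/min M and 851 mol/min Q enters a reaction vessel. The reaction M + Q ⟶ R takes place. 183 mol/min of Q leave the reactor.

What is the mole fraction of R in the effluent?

0.568

For Q: n = n₀ − 1ξ → 183 = 851 − 1ξ, giving ξ = 668 mol/min.
Outlet amounts (n = n₀ + ν ξ):
  M: 993 − 1(668) = 325
  Q: 851 − 1(668) = 183
  R: 0 + 1(668) = 668
Total out = 1176 mol/min; y_R = 668 / 1176 = 0.568.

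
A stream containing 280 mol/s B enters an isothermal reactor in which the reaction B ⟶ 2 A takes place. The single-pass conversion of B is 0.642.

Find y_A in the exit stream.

B reacted = 0.642 × 280 = 179.8 mol/s; ν_B = −1, so ξ = 179.8/1 = 179.8 mol/s.
Outlet amounts (n = n₀ + ν ξ):
  B: 280 − 1(179.8) = 100.2
  A: 0 + 2(179.8) = 359.5
Total out = 459.8 mol/s; y_A = 359.5 / 459.8 = 0.782.

0.782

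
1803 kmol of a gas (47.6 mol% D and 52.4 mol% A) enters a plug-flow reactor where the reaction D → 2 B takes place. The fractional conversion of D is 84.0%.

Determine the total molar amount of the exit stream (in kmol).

2520 kmol

D reacted = 0.84 × 858.2 = 720.9 kmol; ν_D = −1, so ξ = 720.9/1 = 720.9 kmol.
Outlet amounts (n = n₀ + ν ξ):
  D: 858.2 − 1(720.9) = 137.3
  B: 0 + 2(720.9) = 1442
  A: 944.8 (inert)
Total out = 137.3 + 1442 + 944.8 = 2524 kmol.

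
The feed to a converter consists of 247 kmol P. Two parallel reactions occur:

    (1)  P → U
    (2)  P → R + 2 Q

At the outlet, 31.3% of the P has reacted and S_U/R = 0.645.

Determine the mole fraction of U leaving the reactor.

Conversion of P: P consumed = 0.313 × 247 = 77.31 kmol = 1ξ₁ + 1ξ₂.
Selectivity: 1ξ₁ / (1ξ₂) = 0.645 → ξ₁ = 0.645 ξ₂.
Substitute: (1·0.645 + 1) ξ₂ = 77.31 → ξ₂ = 47 kmol, ξ₁ = 30.31 kmol.
Outlet amounts (n = n₀ + Σ ν·ξ):
  P: 247 − 1(30.31) − 1(47) = 169.7
  U: 0 + 1(30.31) = 30.31
  R: 0 + 1(47) = 47
  Q: 0 + 2(47) = 94
Total out = 341 kmol; y_U = 30.31 / 341 = 0.0889.

0.0889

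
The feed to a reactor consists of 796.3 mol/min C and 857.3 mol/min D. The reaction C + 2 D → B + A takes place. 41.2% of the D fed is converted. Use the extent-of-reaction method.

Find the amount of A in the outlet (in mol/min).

D reacted = 0.412 × 857.3 = 353.2 mol/min; ν_D = −2, so ξ = 353.2/2 = 176.6 mol/min.
Outlet amounts (n = n₀ + ν ξ):
  C: 796.3 − 1(176.6) = 619.7
  D: 857.3 − 2(176.6) = 504.1
  B: 0 + 1(176.6) = 176.6
  A: 0 + 1(176.6) = 176.6

177 mol/min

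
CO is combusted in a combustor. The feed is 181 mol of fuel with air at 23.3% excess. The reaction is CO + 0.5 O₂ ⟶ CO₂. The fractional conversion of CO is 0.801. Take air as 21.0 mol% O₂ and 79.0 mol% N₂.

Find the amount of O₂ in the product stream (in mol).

Stoichiometric O₂ = 0.5 × 181 = 90.5 mol; O₂ fed = 90.5 × 1.233 = 111.6 mol.
N₂ fed = 111.6 × 79/21 = 419.8 mol.
Fuel reacted = 0.801 × 181 → ξ = 145 mol.
Outlet (n = n₀ + ν ξ):
  CO: 181 − 1(145) = 36.02
  O₂: 111.6 − 0.5(145) = 39.1
  N₂: 419.8 (inert)
  CO₂: 0 + 1(145) = 145

39.1 mol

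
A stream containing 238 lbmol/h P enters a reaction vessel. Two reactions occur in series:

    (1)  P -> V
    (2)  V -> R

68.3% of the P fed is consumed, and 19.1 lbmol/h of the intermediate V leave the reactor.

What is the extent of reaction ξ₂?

ξ₂ = 143 lbmol/h

Conversion of P: P consumed = 1ξ₁ = 0.683 × 238 → ξ₁ = 162.6 lbmol/h.
V balance: n_V = 0 + 1ξ₁ − 1ξ₂ = 19.1 → ξ₂ = (1·162.6 − 19.1)/1 = 143.5 lbmol/h.
Outlet amounts (n = n₀ + Σ ν·ξ):
  P: 238 − 1(162.6) = 75.45
  V: 0 + 1(162.6) − 1(143.5) = 19.1
  R: 0 + 1(143.5) = 143.5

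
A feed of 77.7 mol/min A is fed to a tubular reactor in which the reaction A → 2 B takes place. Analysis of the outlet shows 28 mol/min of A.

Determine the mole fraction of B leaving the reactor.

0.78

For A: n = n₀ − 1ξ → 28 = 77.7 − 1ξ, giving ξ = 49.7 mol/min.
Outlet amounts (n = n₀ + ν ξ):
  A: 77.7 − 1(49.7) = 28
  B: 0 + 2(49.7) = 99.4
Total out = 127.4 mol/min; y_B = 99.4 / 127.4 = 0.7802.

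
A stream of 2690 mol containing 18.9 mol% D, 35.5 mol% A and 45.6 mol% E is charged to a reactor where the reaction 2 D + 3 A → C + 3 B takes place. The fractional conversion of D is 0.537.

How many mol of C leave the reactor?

D reacted = 0.537 × 508.4 = 273 mol; ν_D = −2, so ξ = 273/2 = 136.5 mol.
Outlet amounts (n = n₀ + ν ξ):
  D: 508.4 − 2(136.5) = 235.4
  A: 955 − 3(136.5) = 545.4
  C: 0 + 1(136.5) = 136.5
  B: 0 + 3(136.5) = 409.5
  E: 1227 (inert)

137 mol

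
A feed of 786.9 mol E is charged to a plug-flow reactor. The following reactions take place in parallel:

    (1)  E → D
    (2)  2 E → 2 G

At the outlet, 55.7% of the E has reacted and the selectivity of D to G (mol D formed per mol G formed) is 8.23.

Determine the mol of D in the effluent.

Conversion of E: E consumed = 0.557 × 786.9 = 438.3 mol = 1ξ₁ + 2ξ₂.
Selectivity: 1ξ₁ / (2ξ₂) = 8.23 → ξ₁ = 16.46 ξ₂.
Substitute: (1·16.46 + 2) ξ₂ = 438.3 → ξ₂ = 23.74 mol, ξ₁ = 390.8 mol.
Outlet amounts (n = n₀ + Σ ν·ξ):
  E: 786.9 − 1(390.8) − 2(23.74) = 348.6
  D: 0 + 1(390.8) = 390.8
  G: 0 + 2(23.74) = 47.49

391 mol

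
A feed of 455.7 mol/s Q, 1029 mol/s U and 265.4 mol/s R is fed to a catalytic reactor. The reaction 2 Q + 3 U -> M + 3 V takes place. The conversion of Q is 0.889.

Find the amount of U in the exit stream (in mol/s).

Q reacted = 0.889 × 455.7 = 405.1 mol/s; ν_Q = −2, so ξ = 405.1/2 = 202.6 mol/s.
Outlet amounts (n = n₀ + ν ξ):
  Q: 455.7 − 2(202.6) = 50.58
  U: 1029 − 3(202.6) = 421.3
  M: 0 + 1(202.6) = 202.6
  V: 0 + 3(202.6) = 607.7
  R: 265.4 (inert)

421 mol/s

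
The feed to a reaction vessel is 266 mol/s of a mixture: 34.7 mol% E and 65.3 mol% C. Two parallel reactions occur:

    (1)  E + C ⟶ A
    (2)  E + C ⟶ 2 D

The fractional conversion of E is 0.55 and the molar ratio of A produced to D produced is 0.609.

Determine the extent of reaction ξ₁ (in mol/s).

Conversion of E: E consumed = 0.55 × 92.3 = 50.77 mol/s = 1ξ₁ + 1ξ₂.
Selectivity: 1ξ₁ / (2ξ₂) = 0.609 → ξ₁ = 1.218 ξ₂.
Substitute: (1·1.218 + 1) ξ₂ = 50.77 → ξ₂ = 22.89 mol/s, ξ₁ = 27.88 mol/s.
Outlet amounts (n = n₀ + Σ ν·ξ):
  E: 92.3 − 1(27.88) − 1(22.89) = 41.54
  C: 173.7 − 1(27.88) − 1(22.89) = 122.9
  A: 0 + 1(27.88) = 27.88
  D: 0 + 2(22.89) = 45.78

ξ₁ = 27.9 mol/s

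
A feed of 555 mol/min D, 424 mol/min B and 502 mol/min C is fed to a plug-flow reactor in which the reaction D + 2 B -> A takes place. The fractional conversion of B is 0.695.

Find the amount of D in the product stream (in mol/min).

408 mol/min

B reacted = 0.695 × 424 = 294.7 mol/min; ν_B = −2, so ξ = 294.7/2 = 147.3 mol/min.
Outlet amounts (n = n₀ + ν ξ):
  D: 555 − 1(147.3) = 407.7
  B: 424 − 2(147.3) = 129.3
  A: 0 + 1(147.3) = 147.3
  C: 502 (inert)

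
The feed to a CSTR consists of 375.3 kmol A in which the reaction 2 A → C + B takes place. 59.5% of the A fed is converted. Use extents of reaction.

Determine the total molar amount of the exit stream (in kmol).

375 kmol

A reacted = 0.595 × 375.3 = 223.3 kmol; ν_A = −2, so ξ = 223.3/2 = 111.7 kmol.
Outlet amounts (n = n₀ + ν ξ):
  A: 375.3 − 2(111.7) = 152
  C: 0 + 1(111.7) = 111.7
  B: 0 + 1(111.7) = 111.7
Total out = 152 + 111.7 + 111.7 = 375.3 kmol.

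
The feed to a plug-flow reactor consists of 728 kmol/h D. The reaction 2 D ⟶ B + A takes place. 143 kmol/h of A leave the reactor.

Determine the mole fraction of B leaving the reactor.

For A: n = n₀ + 1ξ → 143 = 0 + 1ξ, giving ξ = 143 kmol/h.
Outlet amounts (n = n₀ + ν ξ):
  D: 728 − 2(143) = 442
  B: 0 + 1(143) = 143
  A: 0 + 1(143) = 143
Total out = 728 kmol/h; y_B = 143 / 728 = 0.1964.

0.196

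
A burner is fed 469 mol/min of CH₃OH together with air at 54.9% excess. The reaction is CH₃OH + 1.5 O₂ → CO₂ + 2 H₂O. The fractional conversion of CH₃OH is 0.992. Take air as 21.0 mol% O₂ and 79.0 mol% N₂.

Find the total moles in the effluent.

5890 mol/min

Stoichiometric O₂ = 1.5 × 469 = 703.5 mol/min; O₂ fed = 703.5 × 1.549 = 1090 mol/min.
N₂ fed = 1090 × 79/21 = 4099 mol/min.
Fuel reacted = 0.992 × 469 → ξ = 465.2 mol/min.
Outlet (n = n₀ + ν ξ):
  CH₃OH: 469 − 1(465.2) = 3.752
  O₂: 1090 − 1.5(465.2) = 391.8
  N₂: 4099 (inert)
  CO₂: 0 + 1(465.2) = 465.2
  H₂O: 0 + 2(465.2) = 930.5
Total out = 3.752 + 391.8 + 4099 + 465.2 + 930.5 = 5891 mol/min.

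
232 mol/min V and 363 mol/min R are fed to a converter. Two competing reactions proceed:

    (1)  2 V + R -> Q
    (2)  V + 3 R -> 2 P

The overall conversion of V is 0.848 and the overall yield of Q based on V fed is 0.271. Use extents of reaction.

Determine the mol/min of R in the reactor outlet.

Yield of Q: 1ξ₁ / 232 = 0.271 → ξ₁ = 62.87 mol/min.
Conversion of V: 2ξ₁ + 1ξ₂ = 0.848 × 232 = 196.7 → ξ₂ = 70.99 mol/min.
Outlet amounts (n = n₀ + Σ ν·ξ):
  V: 232 − 2(62.87) − 1(70.99) = 35.26
  R: 363 − 1(62.87) − 3(70.99) = 87.15
  Q: 0 + 1(62.87) = 62.87
  P: 0 + 2(70.99) = 142

87.2 mol/min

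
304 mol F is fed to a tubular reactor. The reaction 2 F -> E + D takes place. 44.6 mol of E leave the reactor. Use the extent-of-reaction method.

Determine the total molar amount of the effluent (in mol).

304 mol

For E: n = n₀ + 1ξ → 44.6 = 0 + 1ξ, giving ξ = 44.6 mol.
Outlet amounts (n = n₀ + ν ξ):
  F: 304 − 2(44.6) = 214.8
  E: 0 + 1(44.6) = 44.6
  D: 0 + 1(44.6) = 44.6
Total out = 214.8 + 44.6 + 44.6 = 304 mol.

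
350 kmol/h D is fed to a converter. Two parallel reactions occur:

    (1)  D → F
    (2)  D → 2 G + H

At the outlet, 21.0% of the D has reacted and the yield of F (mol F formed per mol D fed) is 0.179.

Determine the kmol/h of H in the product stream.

Yield of F: 1ξ₁ / 350 = 0.179 → ξ₁ = 62.65 kmol/h.
Conversion of D: 1ξ₁ + 1ξ₂ = 0.21 × 350 = 73.5 → ξ₂ = 10.85 kmol/h.
Outlet amounts (n = n₀ + Σ ν·ξ):
  D: 350 − 1(62.65) − 1(10.85) = 276.5
  F: 0 + 1(62.65) = 62.65
  G: 0 + 2(10.85) = 21.7
  H: 0 + 1(10.85) = 10.85

10.9 kmol/h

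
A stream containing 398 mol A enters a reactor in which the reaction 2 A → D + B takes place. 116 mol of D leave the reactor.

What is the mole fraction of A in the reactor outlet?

0.417

For D: n = n₀ + 1ξ → 116 = 0 + 1ξ, giving ξ = 116 mol.
Outlet amounts (n = n₀ + ν ξ):
  A: 398 − 2(116) = 166
  D: 0 + 1(116) = 116
  B: 0 + 1(116) = 116
Total out = 398 mol; y_A = 166 / 398 = 0.4171.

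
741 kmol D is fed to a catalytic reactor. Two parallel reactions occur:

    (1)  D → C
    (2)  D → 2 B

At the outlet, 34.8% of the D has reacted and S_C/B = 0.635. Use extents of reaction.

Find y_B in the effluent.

0.266

Conversion of D: D consumed = 0.348 × 741 = 257.9 kmol = 1ξ₁ + 1ξ₂.
Selectivity: 1ξ₁ / (2ξ₂) = 0.635 → ξ₁ = 1.27 ξ₂.
Substitute: (1·1.27 + 1) ξ₂ = 257.9 → ξ₂ = 113.6 kmol, ξ₁ = 144.3 kmol.
Outlet amounts (n = n₀ + Σ ν·ξ):
  D: 741 − 1(144.3) − 1(113.6) = 483.1
  C: 0 + 1(144.3) = 144.3
  B: 0 + 2(113.6) = 227.2
Total out = 854.6 kmol; y_B = 227.2 / 854.6 = 0.2659.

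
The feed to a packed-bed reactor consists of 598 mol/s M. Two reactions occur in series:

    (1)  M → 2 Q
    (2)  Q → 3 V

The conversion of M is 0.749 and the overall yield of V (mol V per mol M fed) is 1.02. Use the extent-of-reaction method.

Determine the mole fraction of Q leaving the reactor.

0.477

Conversion of M: M consumed = 1ξ₁ = 0.749 × 598 → ξ₁ = 447.9 mol/s.
Yield of V: 3ξ₂ / 598 = 1.02 → ξ₂ = 203.3 mol/s.
Outlet amounts (n = n₀ + Σ ν·ξ):
  M: 598 − 1(447.9) = 150.1
  Q: 0 + 2(447.9) − 1(203.3) = 692.5
  V: 0 + 3(203.3) = 610
Total out = 1453 mol/s; y_Q = 692.5 / 1453 = 0.4767.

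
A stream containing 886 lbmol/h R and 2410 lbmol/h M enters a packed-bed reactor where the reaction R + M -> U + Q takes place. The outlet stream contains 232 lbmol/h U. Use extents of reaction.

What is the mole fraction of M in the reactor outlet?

0.661

For U: n = n₀ + 1ξ → 232 = 0 + 1ξ, giving ξ = 232 lbmol/h.
Outlet amounts (n = n₀ + ν ξ):
  R: 886 − 1(232) = 654
  M: 2410 − 1(232) = 2178
  U: 0 + 1(232) = 232
  Q: 0 + 1(232) = 232
Total out = 3296 lbmol/h; y_M = 2178 / 3296 = 0.6608.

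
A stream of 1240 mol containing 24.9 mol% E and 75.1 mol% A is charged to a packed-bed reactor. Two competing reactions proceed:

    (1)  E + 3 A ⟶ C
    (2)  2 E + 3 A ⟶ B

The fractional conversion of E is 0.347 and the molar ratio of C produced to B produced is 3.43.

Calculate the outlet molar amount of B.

Conversion of E: E consumed = 0.347 × 308.8 = 107.1 mol = 1ξ₁ + 2ξ₂.
Selectivity: 1ξ₁ / (1ξ₂) = 3.43 → ξ₁ = 3.43 ξ₂.
Substitute: (1·3.43 + 2) ξ₂ = 107.1 → ξ₂ = 19.73 mol, ξ₁ = 67.68 mol.
Outlet amounts (n = n₀ + Σ ν·ξ):
  E: 308.8 − 1(67.68) − 2(19.73) = 201.6
  A: 931.2 − 3(67.68) − 3(19.73) = 669
  C: 0 + 1(67.68) = 67.68
  B: 0 + 1(19.73) = 19.73

19.7 mol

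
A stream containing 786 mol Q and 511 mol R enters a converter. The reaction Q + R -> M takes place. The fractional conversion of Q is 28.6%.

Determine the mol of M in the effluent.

225 mol

Q reacted = 0.286 × 786 = 224.8 mol; ν_Q = −1, so ξ = 224.8/1 = 224.8 mol.
Outlet amounts (n = n₀ + ν ξ):
  Q: 786 − 1(224.8) = 561.2
  R: 511 − 1(224.8) = 286.2
  M: 0 + 1(224.8) = 224.8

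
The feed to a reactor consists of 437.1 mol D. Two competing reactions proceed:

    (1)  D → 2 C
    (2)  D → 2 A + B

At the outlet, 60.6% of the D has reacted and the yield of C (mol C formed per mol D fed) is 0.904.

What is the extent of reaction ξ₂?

Yield of C: 2ξ₁ / 437.1 = 0.904 → ξ₁ = 197.6 mol.
Conversion of D: 1ξ₁ + 1ξ₂ = 0.606 × 437.1 = 264.9 → ξ₂ = 67.31 mol.
Outlet amounts (n = n₀ + Σ ν·ξ):
  D: 437.1 − 1(197.6) − 1(67.31) = 172.2
  C: 0 + 2(197.6) = 395.1
  A: 0 + 2(67.31) = 134.6
  B: 0 + 1(67.31) = 67.31

ξ₂ = 67.3 mol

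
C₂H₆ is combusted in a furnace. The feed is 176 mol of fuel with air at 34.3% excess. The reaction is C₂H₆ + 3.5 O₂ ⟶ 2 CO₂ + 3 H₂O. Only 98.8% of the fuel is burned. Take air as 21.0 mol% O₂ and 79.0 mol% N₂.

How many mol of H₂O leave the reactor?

522 mol

Stoichiometric O₂ = 3.5 × 176 = 616 mol; O₂ fed = 616 × 1.343 = 827.3 mol.
N₂ fed = 827.3 × 79/21 = 3112 mol.
Fuel reacted = 0.988 × 176 → ξ = 173.9 mol.
Outlet (n = n₀ + ν ξ):
  C₂H₆: 176 − 1(173.9) = 2.112
  O₂: 827.3 − 3.5(173.9) = 218.7
  N₂: 3112 (inert)
  CO₂: 0 + 2(173.9) = 347.8
  H₂O: 0 + 3(173.9) = 521.7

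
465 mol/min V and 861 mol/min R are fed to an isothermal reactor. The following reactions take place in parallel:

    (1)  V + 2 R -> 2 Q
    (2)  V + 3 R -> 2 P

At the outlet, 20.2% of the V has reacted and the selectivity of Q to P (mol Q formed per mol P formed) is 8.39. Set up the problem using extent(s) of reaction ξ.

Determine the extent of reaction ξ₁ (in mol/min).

Conversion of V: V consumed = 0.202 × 465 = 93.93 mol/min = 1ξ₁ + 1ξ₂.
Selectivity: 2ξ₁ / (2ξ₂) = 8.39 → ξ₁ = 8.39 ξ₂.
Substitute: (1·8.39 + 1) ξ₂ = 93.93 → ξ₂ = 10 mol/min, ξ₁ = 83.93 mol/min.
Outlet amounts (n = n₀ + Σ ν·ξ):
  V: 465 − 1(83.93) − 1(10) = 371.1
  R: 861 − 2(83.93) − 3(10) = 663.1
  Q: 0 + 2(83.93) = 167.9
  P: 0 + 2(10) = 20.01

ξ₁ = 83.9 mol/min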